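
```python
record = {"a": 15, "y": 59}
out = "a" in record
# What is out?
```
Trace:
  record={'a': 15, 'y': 59}
  record={'a': 15, 'y': 59}, out=True

Final answer: True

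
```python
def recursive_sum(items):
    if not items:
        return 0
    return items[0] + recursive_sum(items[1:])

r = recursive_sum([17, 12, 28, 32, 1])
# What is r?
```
Call trace:
recursive_sum(items=[17, 12, 28, 32, 1])
  recursive_sum(items=[12, 28, 32, 1])
    recursive_sum(items=[28, 32, 1])
      recursive_sum(items=[32, 1])
        recursive_sum(items=[1])
          recursive_sum(items=[])
          -> return 0
        -> return 1
      -> return 33
    -> return 61
  -> return 73
-> return 90

Final answer: 90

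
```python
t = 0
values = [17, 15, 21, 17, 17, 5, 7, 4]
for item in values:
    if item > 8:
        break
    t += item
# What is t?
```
Trace:
  t=0
  t=0, item=17

Final answer: 0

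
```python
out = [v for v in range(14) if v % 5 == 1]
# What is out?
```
Trace:
  v=0
  v=1
  v=2
  v=3
  v=4
  v=5
  v=6
  v=7
  v=8
  v=9
  v=10
  v=11
  v=12
  v=13
  out=[1, 6, 11]

Final answer: [1, 6, 11]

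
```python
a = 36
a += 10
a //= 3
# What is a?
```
Trace:
  a=36
  a=46
  a=15

Final answer: 15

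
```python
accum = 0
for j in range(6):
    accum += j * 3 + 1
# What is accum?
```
Trace:
  accum=0
  accum=1, j=0
  accum=5, j=1
  accum=12, j=2
  accum=22, j=3
  accum=35, j=4
  accum=51, j=5

Final answer: 51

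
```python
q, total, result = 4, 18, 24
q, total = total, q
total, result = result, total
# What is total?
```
Trace:
  q=4, total=18, result=24
  q=18, total=4, result=24
  q=18, total=24, result=4

Final answer: 24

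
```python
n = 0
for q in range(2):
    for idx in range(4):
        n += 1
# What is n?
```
Trace:
  n=0
  n=1, q=0, idx=0
  n=2, q=0, idx=1
  n=3, q=0, idx=2
  n=4, q=0, idx=3
  n=5, q=1, idx=0
  n=6, q=1, idx=1
  n=7, q=1, idx=2
  n=8, q=1, idx=3

Final answer: 8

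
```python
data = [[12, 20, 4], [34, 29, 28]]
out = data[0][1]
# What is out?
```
Trace:
  data=[[12, 20, 4], [34, 29, 28]]
  data=[[12, 20, 4], [34, 29, 28]], out=20

Final answer: 20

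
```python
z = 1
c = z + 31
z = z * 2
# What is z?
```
Trace:
  z=1
  z=1, c=32
  z=2, c=32

Final answer: 2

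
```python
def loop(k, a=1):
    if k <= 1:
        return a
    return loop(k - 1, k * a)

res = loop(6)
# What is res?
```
Call trace:
loop(k=6, a=1)
  loop(k=5, a=6)
    loop(k=4, a=30)
      loop(k=3, a=120)
        loop(k=2, a=360)
          loop(k=1, a=720)
          -> return 720
        -> return 720
      -> return 720
    -> return 720
  -> return 720
-> return 720

Final answer: 720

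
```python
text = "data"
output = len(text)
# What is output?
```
Trace:
  text='data'
  text='data', output=4

Final answer: 4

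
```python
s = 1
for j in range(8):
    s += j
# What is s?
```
Trace:
  s=1
  s=1, j=0
  s=2, j=1
  s=4, j=2
  s=7, j=3
  s=11, j=4
  s=16, j=5
  s=22, j=6
  s=29, j=7

Final answer: 29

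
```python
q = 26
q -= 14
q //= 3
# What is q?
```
Trace:
  q=26
  q=12
  q=4

Final answer: 4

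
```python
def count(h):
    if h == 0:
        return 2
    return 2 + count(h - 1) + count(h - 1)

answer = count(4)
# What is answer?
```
Call trace (a repeated sub-call is expanded the first time; later identical calls just restate its return value):
count(h=4)
  count(h=3)
    count(h=2)
      count(h=1)
        count(h=0)
        -> return 2
        count(h=0)
        -> return 2
      -> return 6
      count(h=1) -> return 6  (same call as traced above)
    -> return 14
    count(h=2) -> return 14  (same call as traced above)
  -> return 30
  count(h=3) -> return 30  (same call as traced above)
-> return 62

Final answer: 62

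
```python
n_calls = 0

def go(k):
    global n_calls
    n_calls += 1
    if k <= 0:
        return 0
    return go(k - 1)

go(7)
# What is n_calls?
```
Call trace:
go(k=7)
  go(k=6)
    go(k=5)
      go(k=4)
        go(k=3)
          go(k=2)
            go(k=1)
              go(k=0)
              -> return 0
            -> return 0
          -> return 0
        -> return 0
      -> return 0
    -> return 0
  -> return 0
-> return 0

n_calls is incremented once per call. go is entered once for each k = 7, 6, 5, 4, 3, 2, 1, 0 (the k <= 0 call returns without recursing), i.e. 7 + 1 calls.
n_calls = 8

Final answer: 8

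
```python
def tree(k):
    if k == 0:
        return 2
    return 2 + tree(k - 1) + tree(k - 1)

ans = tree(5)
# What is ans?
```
Call trace (a repeated sub-call is expanded the first time; later identical calls just restate its return value):
tree(k=5)
  tree(k=4)
    tree(k=3)
      tree(k=2)
        tree(k=1)
          tree(k=0)
          -> return 2
          tree(k=0)
          -> return 2
        -> return 6
        tree(k=1) -> return 6  (same call as traced above)
      -> return 14
      tree(k=2) -> return 14  (same call as traced above)
    -> return 30
    tree(k=3) -> return 30  (same call as traced above)
  -> return 62
  tree(k=4) -> return 62  (same call as traced above)
-> return 126

Final answer: 126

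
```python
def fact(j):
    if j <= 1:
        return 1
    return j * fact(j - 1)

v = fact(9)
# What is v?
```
Call trace:
fact(j=9)
  fact(j=8)
    fact(j=7)
      fact(j=6)
        fact(j=5)
          fact(j=4)
            fact(j=3)
              fact(j=2)
                fact(j=1)
                -> return 1
              -> return 2
            -> return 6
          -> return 24
        -> return 120
      -> return 720
    -> return 5040
  -> return 40320
-> return 362880

Final answer: 362880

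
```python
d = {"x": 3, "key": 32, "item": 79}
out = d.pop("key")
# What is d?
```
Trace:
  d={'x': 3, 'key': 32, 'item': 79}
  d={'x': 3, 'item': 79}, out=32

Final answer: {'x': 3, 'item': 79}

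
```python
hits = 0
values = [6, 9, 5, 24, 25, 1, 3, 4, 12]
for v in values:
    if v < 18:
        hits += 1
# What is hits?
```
Trace:
  hits=0
  hits=1, v=6
  hits=2, v=9
  hits=3, v=5
  hits=3, v=24
  hits=3, v=25
  hits=4, v=1
  hits=5, v=3
  hits=6, v=4
  hits=7, v=12

Final answer: 7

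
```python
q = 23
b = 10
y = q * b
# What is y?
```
Trace:
  q=23
  q=23, b=10
  q=23, b=10, y=230

Final answer: 230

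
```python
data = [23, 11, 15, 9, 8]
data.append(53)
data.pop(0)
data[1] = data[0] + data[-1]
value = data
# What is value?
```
Trace:
  data=[23, 11, 15, 9, 8]
  data=[23, 11, 15, 9, 8, 53]
  data=[11, 15, 9, 8, 53]
  data=[11, 64, 9, 8, 53]
  data=[11, 64, 9, 8, 53], value=[11, 64, 9, 8, 53]

Final answer: [11, 64, 9, 8, 53]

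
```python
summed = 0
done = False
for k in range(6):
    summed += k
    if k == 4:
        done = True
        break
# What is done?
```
Trace:
  summed=0
  summed=0, done=False
  summed=0, done=False, k=0
  summed=1, done=False, k=1
  summed=3, done=False, k=2
  summed=6, done=False, k=3
  summed=10, done=True, k=4

Final answer: True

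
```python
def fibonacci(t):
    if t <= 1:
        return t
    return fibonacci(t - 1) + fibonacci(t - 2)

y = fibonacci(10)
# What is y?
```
Call trace (a repeated sub-call is expanded the first time; later identical calls just restate its return value):
fibonacci(t=10)
  fibonacci(t=9)
    fibonacci(t=8)
      fibonacci(t=7)
        fibonacci(t=6)
          fibonacci(t=5)
            fibonacci(t=4)
              fibonacci(t=3)
                fibonacci(t=2)
                  fibonacci(t=1)
                  -> return 1
                  fibonacci(t=0)
                  -> return 0
                -> return 1
                fibonacci(t=1)
                -> return 1
              -> return 2
              fibonacci(t=2) -> return 1  (same call as traced above)
            -> return 3
            fibonacci(t=3) -> return 2  (same call as traced above)
          -> return 5
          fibonacci(t=4) -> return 3  (same call as traced above)
        -> return 8
        fibonacci(t=5) -> return 5  (same call as traced above)
      -> return 13
      fibonacci(t=6) -> return 8  (same call as traced above)
    -> return 21
    fibonacci(t=7) -> return 13  (same call as traced above)
  -> return 34
  fibonacci(t=8) -> return 21  (same call as traced above)
-> return 55

Final answer: 55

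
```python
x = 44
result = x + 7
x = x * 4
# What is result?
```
Trace:
  x=44
  x=44, result=51
  x=176, result=51

Final answer: 51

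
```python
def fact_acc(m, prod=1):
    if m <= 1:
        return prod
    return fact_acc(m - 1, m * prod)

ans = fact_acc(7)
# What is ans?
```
Call trace:
fact_acc(m=7, prod=1)
  fact_acc(m=6, prod=7)
    fact_acc(m=5, prod=42)
      fact_acc(m=4, prod=210)
        fact_acc(m=3, prod=840)
          fact_acc(m=2, prod=2520)
            fact_acc(m=1, prod=5040)
            -> return 5040
          -> return 5040
        -> return 5040
      -> return 5040
    -> return 5040
  -> return 5040
-> return 5040

Final answer: 5040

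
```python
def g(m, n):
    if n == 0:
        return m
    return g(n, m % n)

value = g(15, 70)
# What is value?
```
Call trace:
g(m=15, n=70)
  g(m=70, n=15)
    g(m=15, n=10)
      g(m=10, n=5)
        g(m=5, n=0)
        -> return 5
      -> return 5
    -> return 5
  -> return 5
-> return 5

Final answer: 5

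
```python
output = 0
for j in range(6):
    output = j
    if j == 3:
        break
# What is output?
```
Trace:
  output=0
  output=0, j=0
  output=1, j=1
  output=2, j=2
  output=3, j=3

Final answer: 3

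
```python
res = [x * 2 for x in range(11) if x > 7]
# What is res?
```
Trace:
  x=0
  x=1
  x=2
  x=3
  x=4
  x=5
  x=6
  x=7
  x=8
  x=9
  x=10
  res=[16, 18, 20]

Final answer: [16, 18, 20]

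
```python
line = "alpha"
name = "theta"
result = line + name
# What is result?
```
Trace:
  line='alpha'
  line='alpha', name='theta'
  line='alpha', name='theta', result='alphatheta'

Final answer: 'alphatheta'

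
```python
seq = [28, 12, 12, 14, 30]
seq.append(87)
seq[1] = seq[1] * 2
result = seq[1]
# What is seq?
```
Trace:
  seq=[28, 12, 12, 14, 30]
  seq=[28, 12, 12, 14, 30, 87]
  seq=[28, 24, 12, 14, 30, 87]
  seq=[28, 24, 12, 14, 30, 87], result=24

Final answer: [28, 24, 12, 14, 30, 87]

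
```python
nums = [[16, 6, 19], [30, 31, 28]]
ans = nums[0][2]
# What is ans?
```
Trace:
  nums=[[16, 6, 19], [30, 31, 28]]
  nums=[[16, 6, 19], [30, 31, 28]], ans=19

Final answer: 19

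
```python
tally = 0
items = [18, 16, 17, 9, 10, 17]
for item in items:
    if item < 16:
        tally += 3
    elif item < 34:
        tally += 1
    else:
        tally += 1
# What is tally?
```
Trace:
  tally=0
  tally=1, item=18
  tally=2, item=16
  tally=3, item=17
  tally=6, item=9
  tally=9, item=10
  tally=10, item=17

Final answer: 10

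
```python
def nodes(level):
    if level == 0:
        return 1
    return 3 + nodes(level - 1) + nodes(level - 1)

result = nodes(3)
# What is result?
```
Call trace (a repeated sub-call is expanded the first time; later identical calls just restate its return value):
nodes(level=3)
  nodes(level=2)
    nodes(level=1)
      nodes(level=0)
      -> return 1
      nodes(level=0)
      -> return 1
    -> return 5
    nodes(level=1) -> return 5  (same call as traced above)
  -> return 13
  nodes(level=2) -> return 13  (same call as traced above)
-> return 29

Final answer: 29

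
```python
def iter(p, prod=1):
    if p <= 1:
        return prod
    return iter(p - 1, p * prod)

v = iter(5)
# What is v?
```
Call trace:
iter(p=5, prod=1)
  iter(p=4, prod=5)
    iter(p=3, prod=20)
      iter(p=2, prod=60)
        iter(p=1, prod=120)
        -> return 120
      -> return 120
    -> return 120
  -> return 120
-> return 120

Final answer: 120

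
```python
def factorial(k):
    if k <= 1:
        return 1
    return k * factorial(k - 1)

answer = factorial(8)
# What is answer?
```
Call trace:
factorial(k=8)
  factorial(k=7)
    factorial(k=6)
      factorial(k=5)
        factorial(k=4)
          factorial(k=3)
            factorial(k=2)
              factorial(k=1)
              -> return 1
            -> return 2
          -> return 6
        -> return 24
      -> return 120
    -> return 720
  -> return 5040
-> return 40320

Final answer: 40320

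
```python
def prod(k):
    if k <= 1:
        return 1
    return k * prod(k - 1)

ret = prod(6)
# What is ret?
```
Call trace:
prod(k=6)
  prod(k=5)
    prod(k=4)
      prod(k=3)
        prod(k=2)
          prod(k=1)
          -> return 1
        -> return 2
      -> return 6
    -> return 24
  -> return 120
-> return 720

Final answer: 720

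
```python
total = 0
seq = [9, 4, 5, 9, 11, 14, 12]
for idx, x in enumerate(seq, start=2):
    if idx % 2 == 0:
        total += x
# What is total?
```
Trace:
  total=0
  total=9, idx=2, x=9
  total=9, idx=3, x=4
  total=14, idx=4, x=5
  total=14, idx=5, x=9
  total=25, idx=6, x=11
  total=25, idx=7, x=14
  total=37, idx=8, x=12

Final answer: 37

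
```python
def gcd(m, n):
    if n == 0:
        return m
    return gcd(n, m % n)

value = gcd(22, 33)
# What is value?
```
Call trace:
gcd(m=22, n=33)
  gcd(m=33, n=22)
    gcd(m=22, n=11)
      gcd(m=11, n=0)
      -> return 11
    -> return 11
  -> return 11
-> return 11

Final answer: 11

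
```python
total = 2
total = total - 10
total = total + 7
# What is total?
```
Trace:
  total=2
  total=-8
  total=-1

Final answer: -1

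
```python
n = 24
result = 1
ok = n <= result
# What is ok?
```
Trace:
  n=24
  n=24, result=1
  n=24, result=1, ok=False

Final answer: False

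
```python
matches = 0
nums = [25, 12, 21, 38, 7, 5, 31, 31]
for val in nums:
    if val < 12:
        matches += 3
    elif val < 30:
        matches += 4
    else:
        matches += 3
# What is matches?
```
Trace:
  matches=0
  matches=4, val=25
  matches=8, val=12
  matches=12, val=21
  matches=15, val=38
  matches=18, val=7
  matches=21, val=5
  matches=24, val=31
  matches=27, val=31

Final answer: 27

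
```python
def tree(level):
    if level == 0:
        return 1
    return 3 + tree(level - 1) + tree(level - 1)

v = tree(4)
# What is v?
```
Call trace (a repeated sub-call is expanded the first time; later identical calls just restate its return value):
tree(level=4)
  tree(level=3)
    tree(level=2)
      tree(level=1)
        tree(level=0)
        -> return 1
        tree(level=0)
        -> return 1
      -> return 5
      tree(level=1) -> return 5  (same call as traced above)
    -> return 13
    tree(level=2) -> return 13  (same call as traced above)
  -> return 29
  tree(level=3) -> return 29  (same call as traced above)
-> return 61

Final answer: 61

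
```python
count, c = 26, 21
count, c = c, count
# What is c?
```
Trace:
  count=26, c=21
  count=21, c=26

Final answer: 26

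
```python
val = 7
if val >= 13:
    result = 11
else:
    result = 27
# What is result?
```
Trace:
  val=7
  val=7, result=27

Final answer: 27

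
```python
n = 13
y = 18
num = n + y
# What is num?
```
Trace:
  n=13
  n=13, y=18
  n=13, y=18, num=31

Final answer: 31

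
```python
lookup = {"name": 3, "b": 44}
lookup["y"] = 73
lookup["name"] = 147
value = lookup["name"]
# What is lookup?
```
Trace:
  lookup={'name': 3, 'b': 44}
  lookup={'name': 3, 'b': 44, 'y': 73}
  lookup={'name': 147, 'b': 44, 'y': 73}
  lookup={'name': 147, 'b': 44, 'y': 73}, value=147

Final answer: {'name': 147, 'b': 44, 'y': 73}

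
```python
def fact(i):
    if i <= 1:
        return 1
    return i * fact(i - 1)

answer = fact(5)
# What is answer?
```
Call trace:
fact(i=5)
  fact(i=4)
    fact(i=3)
      fact(i=2)
        fact(i=1)
        -> return 1
      -> return 2
    -> return 6
  -> return 24
-> return 120

Final answer: 120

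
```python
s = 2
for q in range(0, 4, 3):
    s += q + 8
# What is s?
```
Trace:
  s=2
  s=10, q=0
  s=21, q=3

Final answer: 21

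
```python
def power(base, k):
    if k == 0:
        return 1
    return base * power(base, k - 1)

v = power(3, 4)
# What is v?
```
Call trace:
power(base=3, k=4)
  power(base=3, k=3)
    power(base=3, k=2)
      power(base=3, k=1)
        power(base=3, k=0)
        -> return 1
      -> return 3
    -> return 9
  -> return 27
-> return 81

Final answer: 81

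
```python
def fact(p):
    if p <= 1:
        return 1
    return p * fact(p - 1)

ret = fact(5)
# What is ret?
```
Call trace:
fact(p=5)
  fact(p=4)
    fact(p=3)
      fact(p=2)
        fact(p=1)
        -> return 1
      -> return 2
    -> return 6
  -> return 24
-> return 120

Final answer: 120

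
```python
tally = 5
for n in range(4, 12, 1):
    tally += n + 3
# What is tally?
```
Trace:
  tally=5
  tally=12, n=4
  tally=20, n=5
  tally=29, n=6
  tally=39, n=7
  tally=50, n=8
  tally=62, n=9
  tally=75, n=10
  tally=89, n=11

Final answer: 89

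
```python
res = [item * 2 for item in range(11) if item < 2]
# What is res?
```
Trace:
  item=0
  item=1
  item=2
  item=3
  item=4
  item=5
  item=6
  item=7
  item=8
  item=9
  item=10
  res=[0, 2]

Final answer: [0, 2]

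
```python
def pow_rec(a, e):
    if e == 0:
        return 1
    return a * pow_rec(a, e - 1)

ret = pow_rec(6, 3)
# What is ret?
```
Call trace:
pow_rec(a=6, e=3)
  pow_rec(a=6, e=2)
    pow_rec(a=6, e=1)
      pow_rec(a=6, e=0)
      -> return 1
    -> return 6
  -> return 36
-> return 216

Final answer: 216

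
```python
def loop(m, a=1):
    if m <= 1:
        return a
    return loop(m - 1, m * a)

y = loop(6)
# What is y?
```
Call trace:
loop(m=6, a=1)
  loop(m=5, a=6)
    loop(m=4, a=30)
      loop(m=3, a=120)
        loop(m=2, a=360)
          loop(m=1, a=720)
          -> return 720
        -> return 720
      -> return 720
    -> return 720
  -> return 720
-> return 720

Final answer: 720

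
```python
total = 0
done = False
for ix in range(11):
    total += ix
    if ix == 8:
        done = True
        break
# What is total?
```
Trace:
  total=0
  total=0, done=False
  total=0, done=False, ix=0
  total=1, done=False, ix=1
  total=3, done=False, ix=2
  total=6, done=False, ix=3
  total=10, done=False, ix=4
  total=15, done=False, ix=5
  total=21, done=False, ix=6
  total=28, done=False, ix=7
  total=36, done=True, ix=8

Final answer: 36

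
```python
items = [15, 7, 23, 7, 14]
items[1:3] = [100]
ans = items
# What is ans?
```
Trace:
  items=[15, 7, 23, 7, 14]
  items=[15, 100, 7, 14]
  items=[15, 100, 7, 14], ans=[15, 100, 7, 14]

Final answer: [15, 100, 7, 14]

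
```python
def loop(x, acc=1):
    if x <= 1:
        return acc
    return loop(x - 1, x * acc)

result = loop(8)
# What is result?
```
Call trace:
loop(x=8, acc=1)
  loop(x=7, acc=8)
    loop(x=6, acc=56)
      loop(x=5, acc=336)
        loop(x=4, acc=1680)
          loop(x=3, acc=6720)
            loop(x=2, acc=20160)
              loop(x=1, acc=40320)
              -> return 40320
            -> return 40320
          -> return 40320
        -> return 40320
      -> return 40320
    -> return 40320
  -> return 40320
-> return 40320

Final answer: 40320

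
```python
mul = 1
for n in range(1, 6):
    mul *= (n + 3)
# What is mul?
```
Trace:
  mul=1
  mul=4, n=1
  mul=20, n=2
  mul=120, n=3
  mul=840, n=4
  mul=6720, n=5

Final answer: 6720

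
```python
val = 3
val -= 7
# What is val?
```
Trace:
  val=3
  val=-4

Final answer: -4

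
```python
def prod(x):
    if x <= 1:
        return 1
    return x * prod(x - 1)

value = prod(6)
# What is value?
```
Call trace:
prod(x=6)
  prod(x=5)
    prod(x=4)
      prod(x=3)
        prod(x=2)
          prod(x=1)
          -> return 1
        -> return 2
      -> return 6
    -> return 24
  -> return 120
-> return 720

Final answer: 720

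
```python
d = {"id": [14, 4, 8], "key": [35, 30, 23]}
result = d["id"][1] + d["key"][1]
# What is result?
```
Trace:
  d={'id': [14, 4, 8], 'key': [35, 30, 23]}
  d={'id': [14, 4, 8], 'key': [35, 30, 23]}, result=34

Final answer: 34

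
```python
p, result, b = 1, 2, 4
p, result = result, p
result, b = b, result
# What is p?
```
Trace:
  p=1, result=2, b=4
  p=2, result=1, b=4
  p=2, result=4, b=1

Final answer: 2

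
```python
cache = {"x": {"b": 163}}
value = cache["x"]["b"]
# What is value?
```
Trace:
  cache={'x': {'b': 163}}
  cache={'x': {'b': 163}}, value=163

Final answer: 163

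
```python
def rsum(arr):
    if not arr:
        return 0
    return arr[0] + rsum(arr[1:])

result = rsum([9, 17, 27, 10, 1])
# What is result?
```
Call trace:
rsum(arr=[9, 17, 27, 10, 1])
  rsum(arr=[17, 27, 10, 1])
    rsum(arr=[27, 10, 1])
      rsum(arr=[10, 1])
        rsum(arr=[1])
          rsum(arr=[])
          -> return 0
        -> return 1
      -> return 11
    -> return 38
  -> return 55
-> return 64

Final answer: 64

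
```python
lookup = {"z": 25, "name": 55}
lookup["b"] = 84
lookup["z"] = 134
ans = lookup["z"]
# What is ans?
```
Trace:
  lookup={'z': 25, 'name': 55}
  lookup={'z': 25, 'name': 55, 'b': 84}
  lookup={'z': 134, 'name': 55, 'b': 84}
  lookup={'z': 134, 'name': 55, 'b': 84}, ans=134

Final answer: 134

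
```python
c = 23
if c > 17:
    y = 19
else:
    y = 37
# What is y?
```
Trace:
  c=23
  c=23, y=19

Final answer: 19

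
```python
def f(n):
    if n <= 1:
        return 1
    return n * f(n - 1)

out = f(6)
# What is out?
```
Call trace:
f(n=6)
  f(n=5)
    f(n=4)
      f(n=3)
        f(n=2)
          f(n=1)
          -> return 1
        -> return 2
      -> return 6
    -> return 24
  -> return 120
-> return 720

Final answer: 720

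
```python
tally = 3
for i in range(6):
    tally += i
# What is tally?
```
Trace:
  tally=3
  tally=3, i=0
  tally=4, i=1
  tally=6, i=2
  tally=9, i=3
  tally=13, i=4
  tally=18, i=5

Final answer: 18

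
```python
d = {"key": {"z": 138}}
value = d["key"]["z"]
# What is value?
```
Trace:
  d={'key': {'z': 138}}
  d={'key': {'z': 138}}, value=138

Final answer: 138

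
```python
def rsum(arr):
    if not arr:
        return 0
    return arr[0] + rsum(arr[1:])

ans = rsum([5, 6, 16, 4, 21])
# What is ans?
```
Call trace:
rsum(arr=[5, 6, 16, 4, 21])
  rsum(arr=[6, 16, 4, 21])
    rsum(arr=[16, 4, 21])
      rsum(arr=[4, 21])
        rsum(arr=[21])
          rsum(arr=[])
          -> return 0
        -> return 21
      -> return 25
    -> return 41
  -> return 47
-> return 52

Final answer: 52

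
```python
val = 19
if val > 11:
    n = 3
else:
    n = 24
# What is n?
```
Trace:
  val=19
  val=19, n=3

Final answer: 3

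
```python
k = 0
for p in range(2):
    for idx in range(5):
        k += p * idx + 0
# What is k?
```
Trace:
  k=0
  k=0, p=0, idx=0
  k=0, p=0, idx=1
  k=0, p=0, idx=2
  k=0, p=0, idx=3
  k=0, p=0, idx=4
  k=0, p=1, idx=0
  k=1, p=1, idx=1
  k=3, p=1, idx=2
  k=6, p=1, idx=3
  k=10, p=1, idx=4

Final answer: 10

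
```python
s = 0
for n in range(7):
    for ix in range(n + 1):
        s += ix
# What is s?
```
Trace:
  s=0
  s=0, n=0, ix=0
  s=0, n=1, ix=0
  s=1, n=1, ix=1
  s=1, n=2, ix=0
  s=2, n=2, ix=1
  s=4, n=2, ix=2
  s=4, n=3, ix=0
  s=5, n=3, ix=1
  s=7, n=3, ix=2
  s=10, n=3, ix=3
  s=10, n=4, ix=0
  s=11, n=4, ix=1
  s=13, n=4, ix=2
  s=16, n=4, ix=3
  s=20, n=4, ix=4
  s=20, n=5, ix=0
  s=21, n=5, ix=1
  s=23, n=5, ix=2
  s=26, n=5, ix=3
  s=30, n=5, ix=4
  s=35, n=5, ix=5
  s=35, n=6, ix=0
  s=36, n=6, ix=1
  s=38, n=6, ix=2
  s=41, n=6, ix=3
  s=45, n=6, ix=4
  s=50, n=6, ix=5
  s=56, n=6, ix=6

Final answer: 56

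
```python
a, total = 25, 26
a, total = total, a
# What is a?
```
Trace:
  a=25, total=26
  a=26, total=25

Final answer: 26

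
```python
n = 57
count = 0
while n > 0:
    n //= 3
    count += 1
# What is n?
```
Trace:
  n=57
  n=57, count=0
  n=19, count=1
  n=6, count=2
  n=2, count=3
  n=0, count=4

Final answer: 0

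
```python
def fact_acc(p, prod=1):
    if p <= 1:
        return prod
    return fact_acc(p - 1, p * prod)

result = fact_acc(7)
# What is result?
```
Call trace:
fact_acc(p=7, prod=1)
  fact_acc(p=6, prod=7)
    fact_acc(p=5, prod=42)
      fact_acc(p=4, prod=210)
        fact_acc(p=3, prod=840)
          fact_acc(p=2, prod=2520)
            fact_acc(p=1, prod=5040)
            -> return 5040
          -> return 5040
        -> return 5040
      -> return 5040
    -> return 5040
  -> return 5040
-> return 5040

Final answer: 5040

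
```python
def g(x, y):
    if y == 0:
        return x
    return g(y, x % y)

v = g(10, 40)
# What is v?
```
Call trace:
g(x=10, y=40)
  g(x=40, y=10)
    g(x=10, y=0)
    -> return 10
  -> return 10
-> return 10

Final answer: 10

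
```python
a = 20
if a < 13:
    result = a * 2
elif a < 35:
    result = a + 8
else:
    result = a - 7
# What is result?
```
Trace:
  a=20
  a=20, result=28

Final answer: 28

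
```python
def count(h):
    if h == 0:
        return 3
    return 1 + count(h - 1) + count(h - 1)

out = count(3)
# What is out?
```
Call trace (a repeated sub-call is expanded the first time; later identical calls just restate its return value):
count(h=3)
  count(h=2)
    count(h=1)
      count(h=0)
      -> return 3
      count(h=0)
      -> return 3
    -> return 7
    count(h=1) -> return 7  (same call as traced above)
  -> return 15
  count(h=2) -> return 15  (same call as traced above)
-> return 31

Final answer: 31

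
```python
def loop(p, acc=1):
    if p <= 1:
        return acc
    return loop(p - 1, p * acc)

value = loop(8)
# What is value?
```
Call trace:
loop(p=8, acc=1)
  loop(p=7, acc=8)
    loop(p=6, acc=56)
      loop(p=5, acc=336)
        loop(p=4, acc=1680)
          loop(p=3, acc=6720)
            loop(p=2, acc=20160)
              loop(p=1, acc=40320)
              -> return 40320
            -> return 40320
          -> return 40320
        -> return 40320
      -> return 40320
    -> return 40320
  -> return 40320
-> return 40320

Final answer: 40320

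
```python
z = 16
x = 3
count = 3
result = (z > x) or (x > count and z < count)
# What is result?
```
Trace:
  z=16
  z=16, x=3
  z=16, x=3, count=3
  z=16, x=3, count=3, result=True

Final answer: True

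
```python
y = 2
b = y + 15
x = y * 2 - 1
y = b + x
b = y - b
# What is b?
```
Trace:
  y=2
  y=2, b=17
  y=2, b=17, x=3
  y=20, b=17, x=3
  y=20, b=3, x=3

Final answer: 3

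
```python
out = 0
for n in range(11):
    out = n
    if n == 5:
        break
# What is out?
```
Trace:
  out=0
  out=0, n=0
  out=1, n=1
  out=2, n=2
  out=3, n=3
  out=4, n=4
  out=5, n=5

Final answer: 5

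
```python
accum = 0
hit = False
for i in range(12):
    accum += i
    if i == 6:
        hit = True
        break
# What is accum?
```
Trace:
  accum=0
  accum=0, hit=False
  accum=0, hit=False, i=0
  accum=1, hit=False, i=1
  accum=3, hit=False, i=2
  accum=6, hit=False, i=3
  accum=10, hit=False, i=4
  accum=15, hit=False, i=5
  accum=21, hit=True, i=6

Final answer: 21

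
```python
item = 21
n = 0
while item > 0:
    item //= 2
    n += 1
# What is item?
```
Trace:
  item=21
  item=21, n=0
  item=10, n=1
  item=5, n=2
  item=2, n=3
  item=1, n=4
  item=0, n=5

Final answer: 0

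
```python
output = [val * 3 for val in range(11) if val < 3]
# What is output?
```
Trace:
  val=0
  val=1
  val=2
  val=3
  val=4
  val=5
  val=6
  val=7
  val=8
  val=9
  val=10
  output=[0, 3, 6]

Final answer: [0, 3, 6]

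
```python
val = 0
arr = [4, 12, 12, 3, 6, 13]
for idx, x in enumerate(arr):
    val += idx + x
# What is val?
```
Trace:
  val=0
  val=4, idx=0, x=4
  val=17, idx=1, x=12
  val=31, idx=2, x=12
  val=37, idx=3, x=3
  val=47, idx=4, x=6
  val=65, idx=5, x=13

Final answer: 65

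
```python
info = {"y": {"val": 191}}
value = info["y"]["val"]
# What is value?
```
Trace:
  info={'y': {'val': 191}}
  info={'y': {'val': 191}}, value=191

Final answer: 191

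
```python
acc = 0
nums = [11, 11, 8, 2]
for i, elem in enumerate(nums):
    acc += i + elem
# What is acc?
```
Trace:
  acc=0
  acc=11, i=0, elem=11
  acc=23, i=1, elem=11
  acc=33, i=2, elem=8
  acc=38, i=3, elem=2

Final answer: 38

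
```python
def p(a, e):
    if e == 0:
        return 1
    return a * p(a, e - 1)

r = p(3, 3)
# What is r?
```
Call trace:
p(a=3, e=3)
  p(a=3, e=2)
    p(a=3, e=1)
      p(a=3, e=0)
      -> return 1
    -> return 3
  -> return 9
-> return 27

Final answer: 27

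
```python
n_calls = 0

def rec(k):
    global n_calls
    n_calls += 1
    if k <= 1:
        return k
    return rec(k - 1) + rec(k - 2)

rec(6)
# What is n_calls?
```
Call trace (a repeated sub-call is expanded the first time; later identical calls just restate its return value):
rec(k=6)
  rec(k=5)
    rec(k=4)
      rec(k=3)
        rec(k=2)
          rec(k=1)
          -> return 1
          rec(k=0)
          -> return 0
        -> return 1
        rec(k=1)
        -> return 1
      -> return 2
      rec(k=2) -> return 1  (same call as traced above)
    -> return 3
    rec(k=3) -> return 2  (same call as traced above)
  -> return 5
  rec(k=4) -> return 3  (same call as traced above)
-> return 8

n_calls is incremented once per call, so count the calls in each subtree. Let C(k) = number of calls made by rec(k).
C(0) = C(1) = 1 (base case, no recursion); C(k) = 1 + C(k - 1) + C(k - 2) otherwise.
C(2) = 1 + C(1) + C(0) = 1 + 1 + 1 = 3
C(3) = 1 + C(2) + C(1) = 1 + 3 + 1 = 5
C(4) = 1 + C(3) + C(2) = 1 + 5 + 3 = 9
C(5) = 1 + C(4) + C(3) = 1 + 9 + 5 = 15
C(6) = 1 + C(5) + C(4) = 1 + 15 + 9 = 25
n_calls = C(6) = 25

Final answer: 25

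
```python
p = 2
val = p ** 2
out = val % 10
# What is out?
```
Trace:
  p=2
  p=2, val=4
  p=2, val=4, out=4

Final answer: 4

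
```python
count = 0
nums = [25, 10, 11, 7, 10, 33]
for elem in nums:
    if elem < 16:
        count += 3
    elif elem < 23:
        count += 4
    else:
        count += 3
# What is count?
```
Trace:
  count=0
  count=3, elem=25
  count=6, elem=10
  count=9, elem=11
  count=12, elem=7
  count=15, elem=10
  count=18, elem=33

Final answer: 18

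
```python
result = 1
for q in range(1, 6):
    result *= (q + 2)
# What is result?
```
Trace:
  result=1
  result=3, q=1
  result=12, q=2
  result=60, q=3
  result=360, q=4
  result=2520, q=5

Final answer: 2520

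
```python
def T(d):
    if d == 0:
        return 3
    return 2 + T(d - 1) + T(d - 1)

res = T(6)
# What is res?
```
Call trace (a repeated sub-call is expanded the first time; later identical calls just restate its return value):
T(d=6)
  T(d=5)
    T(d=4)
      T(d=3)
        T(d=2)
          T(d=1)
            T(d=0)
            -> return 3
            T(d=0)
            -> return 3
          -> return 8
          T(d=1) -> return 8  (same call as traced above)
        -> return 18
        T(d=2) -> return 18  (same call as traced above)
      -> return 38
      T(d=3) -> return 38  (same call as traced above)
    -> return 78
    T(d=4) -> return 78  (same call as traced above)
  -> return 158
  T(d=5) -> return 158  (same call as traced above)
-> return 318

Final answer: 318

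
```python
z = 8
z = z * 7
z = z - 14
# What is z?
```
Trace:
  z=8
  z=56
  z=42

Final answer: 42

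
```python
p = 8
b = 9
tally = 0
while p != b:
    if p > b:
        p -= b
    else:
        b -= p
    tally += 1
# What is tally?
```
Trace:
  p=8
  p=8, b=9
  p=8, b=9, tally=0
  p=8, b=1, tally=1
  p=7, b=1, tally=2
  p=6, b=1, tally=3
  p=5, b=1, tally=4
  p=4, b=1, tally=5
  p=3, b=1, tally=6
  p=2, b=1, tally=7
  p=1, b=1, tally=8

Final answer: 8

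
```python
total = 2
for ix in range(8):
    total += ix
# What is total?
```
Trace:
  total=2
  total=2, ix=0
  total=3, ix=1
  total=5, ix=2
  total=8, ix=3
  total=12, ix=4
  total=17, ix=5
  total=23, ix=6
  total=30, ix=7

Final answer: 30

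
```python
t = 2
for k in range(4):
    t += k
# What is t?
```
Trace:
  t=2
  t=2, k=0
  t=3, k=1
  t=5, k=2
  t=8, k=3

Final answer: 8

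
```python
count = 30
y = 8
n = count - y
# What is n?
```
Trace:
  count=30
  count=30, y=8
  count=30, y=8, n=22

Final answer: 22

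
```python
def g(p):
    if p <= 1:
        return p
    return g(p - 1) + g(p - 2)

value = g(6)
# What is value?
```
Call trace (a repeated sub-call is expanded the first time; later identical calls just restate its return value):
g(p=6)
  g(p=5)
    g(p=4)
      g(p=3)
        g(p=2)
          g(p=1)
          -> return 1
          g(p=0)
          -> return 0
        -> return 1
        g(p=1)
        -> return 1
      -> return 2
      g(p=2) -> return 1  (same call as traced above)
    -> return 3
    g(p=3) -> return 2  (same call as traced above)
  -> return 5
  g(p=4) -> return 3  (same call as traced above)
-> return 8

Final answer: 8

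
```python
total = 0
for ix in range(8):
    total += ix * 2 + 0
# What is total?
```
Trace:
  total=0
  total=0, ix=0
  total=2, ix=1
  total=6, ix=2
  total=12, ix=3
  total=20, ix=4
  total=30, ix=5
  total=42, ix=6
  total=56, ix=7

Final answer: 56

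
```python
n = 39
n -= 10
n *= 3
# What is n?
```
Trace:
  n=39
  n=29
  n=87

Final answer: 87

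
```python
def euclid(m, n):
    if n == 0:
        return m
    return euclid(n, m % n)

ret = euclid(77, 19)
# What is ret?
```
Call trace:
euclid(m=77, n=19)
  euclid(m=19, n=1)
    euclid(m=1, n=0)
    -> return 1
  -> return 1
-> return 1

Final answer: 1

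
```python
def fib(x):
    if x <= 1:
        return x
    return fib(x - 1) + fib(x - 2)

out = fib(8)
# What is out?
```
Call trace (a repeated sub-call is expanded the first time; later identical calls just restate its return value):
fib(x=8)
  fib(x=7)
    fib(x=6)
      fib(x=5)
        fib(x=4)
          fib(x=3)
            fib(x=2)
              fib(x=1)
              -> return 1
              fib(x=0)
              -> return 0
            -> return 1
            fib(x=1)
            -> return 1
          -> return 2
          fib(x=2) -> return 1  (same call as traced above)
        -> return 3
        fib(x=3) -> return 2  (same call as traced above)
      -> return 5
      fib(x=4) -> return 3  (same call as traced above)
    -> return 8
    fib(x=5) -> return 5  (same call as traced above)
  -> return 13
  fib(x=6) -> return 8  (same call as traced above)
-> return 21

Final answer: 21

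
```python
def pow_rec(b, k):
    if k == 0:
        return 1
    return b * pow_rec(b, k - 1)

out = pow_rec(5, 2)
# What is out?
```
Call trace:
pow_rec(b=5, k=2)
  pow_rec(b=5, k=1)
    pow_rec(b=5, k=0)
    -> return 1
  -> return 5
-> return 25

Final answer: 25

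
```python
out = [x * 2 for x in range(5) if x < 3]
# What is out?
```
Trace:
  x=0
  x=1
  x=2
  x=3
  x=4
  out=[0, 2, 4]

Final answer: [0, 2, 4]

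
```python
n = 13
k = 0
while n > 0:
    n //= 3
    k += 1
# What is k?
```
Trace:
  n=13
  n=13, k=0
  n=4, k=1
  n=1, k=2
  n=0, k=3

Final answer: 3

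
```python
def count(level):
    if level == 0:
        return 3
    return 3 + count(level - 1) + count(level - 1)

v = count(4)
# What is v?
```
Call trace (a repeated sub-call is expanded the first time; later identical calls just restate its return value):
count(level=4)
  count(level=3)
    count(level=2)
      count(level=1)
        count(level=0)
        -> return 3
        count(level=0)
        -> return 3
      -> return 9
      count(level=1) -> return 9  (same call as traced above)
    -> return 21
    count(level=2) -> return 21  (same call as traced above)
  -> return 45
  count(level=3) -> return 45  (same call as traced above)
-> return 93

Final answer: 93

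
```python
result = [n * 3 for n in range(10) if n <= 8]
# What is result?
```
Trace:
  n=0
  n=1
  n=2
  n=3
  n=4
  n=5
  n=6
  n=7
  n=8
  n=9
  result=[0, 3, 6, 9, 12, 15, 18, 21, 24]

Final answer: [0, 3, 6, 9, 12, 15, 18, 21, 24]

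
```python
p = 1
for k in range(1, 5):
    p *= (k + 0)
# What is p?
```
Trace:
  p=1
  p=1, k=1
  p=2, k=2
  p=6, k=3
  p=24, k=4

Final answer: 24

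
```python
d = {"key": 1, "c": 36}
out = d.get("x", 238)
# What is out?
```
Trace:
  d={'key': 1, 'c': 36}
  d={'key': 1, 'c': 36}, out=238

Final answer: 238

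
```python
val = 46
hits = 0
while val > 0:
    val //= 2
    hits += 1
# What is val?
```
Trace:
  val=46
  val=46, hits=0
  val=23, hits=1
  val=11, hits=2
  val=5, hits=3
  val=2, hits=4
  val=1, hits=5
  val=0, hits=6

Final answer: 0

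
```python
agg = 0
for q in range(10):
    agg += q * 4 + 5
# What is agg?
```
Trace:
  agg=0
  agg=5, q=0
  agg=14, q=1
  agg=27, q=2
  agg=44, q=3
  agg=65, q=4
  agg=90, q=5
  agg=119, q=6
  agg=152, q=7
  agg=189, q=8
  agg=230, q=9

Final answer: 230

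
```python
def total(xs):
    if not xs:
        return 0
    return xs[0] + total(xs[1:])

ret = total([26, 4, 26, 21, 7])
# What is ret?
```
Call trace:
total(xs=[26, 4, 26, 21, 7])
  total(xs=[4, 26, 21, 7])
    total(xs=[26, 21, 7])
      total(xs=[21, 7])
        total(xs=[7])
          total(xs=[])
          -> return 0
        -> return 7
      -> return 28
    -> return 54
  -> return 58
-> return 84

Final answer: 84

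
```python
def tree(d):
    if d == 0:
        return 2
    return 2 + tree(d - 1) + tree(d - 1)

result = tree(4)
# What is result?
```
Call trace (a repeated sub-call is expanded the first time; later identical calls just restate its return value):
tree(d=4)
  tree(d=3)
    tree(d=2)
      tree(d=1)
        tree(d=0)
        -> return 2
        tree(d=0)
        -> return 2
      -> return 6
      tree(d=1) -> return 6  (same call as traced above)
    -> return 14
    tree(d=2) -> return 14  (same call as traced above)
  -> return 30
  tree(d=3) -> return 30  (same call as traced above)
-> return 62

Final answer: 62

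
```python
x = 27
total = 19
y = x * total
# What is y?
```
Trace:
  x=27
  x=27, total=19
  x=27, total=19, y=513

Final answer: 513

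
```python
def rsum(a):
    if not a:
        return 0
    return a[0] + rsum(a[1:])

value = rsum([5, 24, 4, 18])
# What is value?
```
Call trace:
rsum(a=[5, 24, 4, 18])
  rsum(a=[24, 4, 18])
    rsum(a=[4, 18])
      rsum(a=[18])
        rsum(a=[])
        -> return 0
      -> return 18
    -> return 22
  -> return 46
-> return 51

Final answer: 51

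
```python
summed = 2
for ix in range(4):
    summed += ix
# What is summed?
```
Trace:
  summed=2
  summed=2, ix=0
  summed=3, ix=1
  summed=5, ix=2
  summed=8, ix=3

Final answer: 8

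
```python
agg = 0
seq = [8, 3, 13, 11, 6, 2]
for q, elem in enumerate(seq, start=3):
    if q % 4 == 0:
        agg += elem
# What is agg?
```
Trace:
  agg=0
  agg=0, q=3, elem=8
  agg=3, q=4, elem=3
  agg=3, q=5, elem=13
  agg=3, q=6, elem=11
  agg=3, q=7, elem=6
  agg=5, q=8, elem=2

Final answer: 5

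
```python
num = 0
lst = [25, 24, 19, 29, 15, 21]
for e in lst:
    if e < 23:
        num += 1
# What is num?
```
Trace:
  num=0
  num=0, e=25
  num=0, e=24
  num=1, e=19
  num=1, e=29
  num=2, e=15
  num=3, e=21

Final answer: 3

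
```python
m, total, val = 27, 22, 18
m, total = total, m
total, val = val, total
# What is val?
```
Trace:
  m=27, total=22, val=18
  m=22, total=27, val=18
  m=22, total=18, val=27

Final answer: 27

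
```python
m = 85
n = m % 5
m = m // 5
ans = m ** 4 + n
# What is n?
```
Trace:
  m=85
  m=85, n=0
  m=17, n=0
  m=17, n=0, ans=83521

Final answer: 0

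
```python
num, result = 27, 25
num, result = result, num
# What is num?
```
Trace:
  num=27, result=25
  num=25, result=27

Final answer: 25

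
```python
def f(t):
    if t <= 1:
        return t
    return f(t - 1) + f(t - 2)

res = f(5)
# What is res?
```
Call trace (a repeated sub-call is expanded the first time; later identical calls just restate its return value):
f(t=5)
  f(t=4)
    f(t=3)
      f(t=2)
        f(t=1)
        -> return 1
        f(t=0)
        -> return 0
      -> return 1
      f(t=1)
      -> return 1
    -> return 2
    f(t=2) -> return 1  (same call as traced above)
  -> return 3
  f(t=3) -> return 2  (same call as traced above)
-> return 5

Final answer: 5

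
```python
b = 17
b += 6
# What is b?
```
Trace:
  b=17
  b=23

Final answer: 23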